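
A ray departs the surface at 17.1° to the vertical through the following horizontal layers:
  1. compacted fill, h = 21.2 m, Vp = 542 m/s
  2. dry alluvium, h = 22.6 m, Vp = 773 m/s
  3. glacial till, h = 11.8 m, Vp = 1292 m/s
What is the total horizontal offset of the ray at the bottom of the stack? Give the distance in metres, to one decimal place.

Ray parameter p = sin 17.1° / 542 m/s = 5.4251e-04 s/m.
Layer 1: θ = 17.10°; offset = 21.2·tan 17.10° = 6.522 m.
Layer 2: sin θ = p·773 = 0.4194 → θ = 24.79°; offset = 22.6·tan 24.79° = 10.440 m.
Layer 3: sin θ = p·1292 = 0.7009 → θ = 44.50°; offset = 11.8·tan 44.50° = 11.596 m.
Σ offsets = 28.558 m.

28.6 m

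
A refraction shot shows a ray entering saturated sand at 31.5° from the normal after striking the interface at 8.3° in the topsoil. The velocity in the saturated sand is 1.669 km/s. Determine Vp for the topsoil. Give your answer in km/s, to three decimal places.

0.461 km/s

sin 8.3° = 0.1444; sin 31.5° = 0.5225.
V₁ = V₂·(sin θ₁/sin θ₂) = 1.669·(0.1444/0.5225) = 0.461 km/s.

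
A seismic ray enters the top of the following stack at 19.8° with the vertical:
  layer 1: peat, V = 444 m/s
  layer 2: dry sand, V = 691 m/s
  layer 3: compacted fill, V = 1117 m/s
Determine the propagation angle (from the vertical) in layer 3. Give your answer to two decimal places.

58.45°

Ray parameter p = sin 19.8° / 444 = 7.6292e-04 s/m.
sin θ_3 = p·V_3 = 7.6292e-04 × 1117 = 0.8522.
θ_3 = arcsin 0.8522 = 58.45°.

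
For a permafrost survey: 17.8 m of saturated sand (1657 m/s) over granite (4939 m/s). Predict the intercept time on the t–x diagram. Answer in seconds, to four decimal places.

0.0202 s

tᵢ = 2h·√(V₂²−V₁²)/(V₁V₂).
√(V₂²−V₁²) = √(4939²−1657²) = 4652.7 m/s.
tᵢ = 2·17.8·4652.7/(1657·4939) = 0.02024 s.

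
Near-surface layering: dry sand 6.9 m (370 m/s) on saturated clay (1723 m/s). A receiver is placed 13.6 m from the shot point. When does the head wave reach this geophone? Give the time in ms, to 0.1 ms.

44.3 ms

t = x/V₂ + 2h·√(V₂²−V₁²)/(V₁V₂).
√(V₂²−V₁²) = √(1723²−370²) = 1682.8 m/s; delay term = 2·6.9·1682.8/(370·1723) = 0.03643 s.
t = 13.6/1723 + 0.03643 = 0.04432 s.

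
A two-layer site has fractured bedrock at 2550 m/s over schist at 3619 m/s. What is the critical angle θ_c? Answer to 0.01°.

At critical incidence the refracted ray runs along the interface (θ₂ = 90°), so sin θ_c = V₁/V₂.
θ_c = arcsin(2550/3619) = arcsin 0.7046 = 44.80°.

44.80°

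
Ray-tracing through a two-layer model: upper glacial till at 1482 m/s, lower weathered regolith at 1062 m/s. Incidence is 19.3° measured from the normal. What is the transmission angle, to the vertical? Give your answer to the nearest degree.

Snell's law: sin θ₂ = (V₂/V₁)·sin θ₁ = (1062/1482)·sin 19.3° = 0.2368.
θ₂ = sin⁻¹(0.2368) = 13.70° (from vertical).

14°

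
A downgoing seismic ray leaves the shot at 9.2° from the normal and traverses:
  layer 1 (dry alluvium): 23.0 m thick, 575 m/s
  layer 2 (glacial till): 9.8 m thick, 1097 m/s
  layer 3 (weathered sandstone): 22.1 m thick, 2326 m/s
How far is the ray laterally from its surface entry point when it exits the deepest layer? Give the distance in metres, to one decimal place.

Apply Snell's law at each interface; in layer i the horizontal offset is hᵢ·tan θᵢ.
Layer 1: θ = 9.20°; offset = 23.0·tan 9.20° = 3.725 m.
Layer 2: sin θ = 1097·sin 9.2°/575 = 0.3050, θ = 17.76°; offset = 9.8·tan 17.76° = 3.139 m.
Layer 3: sin θ = 2326·sin 9.2°/575 = 0.6468, θ = 40.30°; offset = 22.1·tan 40.30° = 18.740 m.
Total horizontal offset = 25.604 m.

25.6 m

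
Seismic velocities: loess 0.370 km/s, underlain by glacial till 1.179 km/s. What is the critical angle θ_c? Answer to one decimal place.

At critical incidence the refracted ray runs along the interface (θ₂ = 90°), so sin θ_c = V₁/V₂.
θ_c = arcsin(0.370/1.179) = arcsin 0.3138 = 18.29°.

18.3°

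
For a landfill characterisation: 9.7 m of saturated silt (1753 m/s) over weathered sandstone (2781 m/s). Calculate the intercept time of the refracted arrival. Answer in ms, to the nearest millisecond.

9 ms

θ_c = arcsin(V₁/V₂) = arcsin(1753/2781) = 39.08°; cos θ_c = 0.7763.
tᵢ = 2h·cos θ_c / V₁ = 2·9.7·0.7763 / 1753 = 0.00859 s.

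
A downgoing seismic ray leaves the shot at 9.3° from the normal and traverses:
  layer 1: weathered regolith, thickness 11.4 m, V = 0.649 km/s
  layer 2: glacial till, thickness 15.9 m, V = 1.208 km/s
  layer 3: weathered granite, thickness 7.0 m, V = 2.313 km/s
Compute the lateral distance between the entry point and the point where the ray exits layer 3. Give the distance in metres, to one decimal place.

11.8 m

Apply Snell's law at each interface; in layer i the horizontal offset is hᵢ·tan θᵢ.
Layer 1: θ = 9.30°; offset = 11.4·tan 9.30° = 1.867 m.
Layer 2: sin θ = 1.208·sin 9.3°/0.649 = 0.3008, θ = 17.51°; offset = 15.9·tan 17.51° = 5.015 m.
Layer 3: sin θ = 2.313·sin 9.3°/0.649 = 0.5759, θ = 35.17°; offset = 7.0·tan 35.17° = 4.932 m.
Summing the layer offsets gives 11.813 m.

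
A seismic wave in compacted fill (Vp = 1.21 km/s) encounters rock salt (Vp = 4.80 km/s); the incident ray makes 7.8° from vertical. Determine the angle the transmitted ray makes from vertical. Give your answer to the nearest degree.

Snell's law: sin θ₂ = (V₂/V₁)·sin θ₁ = (4.80/1.21)·sin 7.8° = 0.5384.
θ₂ = arcsin 0.5384 = 32.57° from the normal.

33°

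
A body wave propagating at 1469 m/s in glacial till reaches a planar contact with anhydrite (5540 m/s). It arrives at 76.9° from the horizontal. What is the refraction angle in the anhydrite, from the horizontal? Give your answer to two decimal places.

Angle from the normal: 90° − 76.9° = 13.1°.
Snell's law: sin θ₂ = (V₂/V₁)·sin θ₁ = (5540/1469)·sin 13.1° = 0.8548.
θ₂ = sin⁻¹(0.8548) = 58.73° (from vertical).
From the interface: 90° − 58.73° = 31.27°.

31.27°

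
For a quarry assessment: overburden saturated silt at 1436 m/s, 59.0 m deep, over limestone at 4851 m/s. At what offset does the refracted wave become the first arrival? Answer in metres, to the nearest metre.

160 m

θ_c = arcsin(1436/4851) = 17.22°, so cos θ_c = 0.9552 and tᵢ = 2h cos θ_c/V₁ = 0.0785 s.
At crossover x/V₁ = x/V₂ + tᵢ ⇒ x = tᵢ/(1/V₁ − 1/V₂) = 0.07849/(6.9638e-04 − 2.0614e-04) = 160.11 m.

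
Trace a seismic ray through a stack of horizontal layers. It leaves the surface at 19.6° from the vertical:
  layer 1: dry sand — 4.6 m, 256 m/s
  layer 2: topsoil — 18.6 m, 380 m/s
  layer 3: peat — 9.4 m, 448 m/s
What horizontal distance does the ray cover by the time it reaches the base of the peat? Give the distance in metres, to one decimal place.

Ray parameter p = sin 19.6° / 256 m/s = 1.3104e-03 s/m.
Layer 1: θ = 19.60°; offset = 4.6·tan 19.60° = 1.638 m.
Layer 2: sin θ = p·380 = 0.4979 → θ = 29.86°; offset = 18.6·tan 29.86° = 10.680 m.
Layer 3: sin θ = p·448 = 0.5870 → θ = 35.95°; offset = 9.4·tan 35.95° = 6.816 m.
Summing the layer offsets gives 19.134 m.

19.1 m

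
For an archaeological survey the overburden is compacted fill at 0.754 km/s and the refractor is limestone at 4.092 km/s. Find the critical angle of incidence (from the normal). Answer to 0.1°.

10.6°

At critical incidence the refracted ray runs along the interface (θ₂ = 90°), so sin θ_c = V₁/V₂.
θ_c = arcsin(0.754/4.092) = arcsin 0.1843 = 10.62°.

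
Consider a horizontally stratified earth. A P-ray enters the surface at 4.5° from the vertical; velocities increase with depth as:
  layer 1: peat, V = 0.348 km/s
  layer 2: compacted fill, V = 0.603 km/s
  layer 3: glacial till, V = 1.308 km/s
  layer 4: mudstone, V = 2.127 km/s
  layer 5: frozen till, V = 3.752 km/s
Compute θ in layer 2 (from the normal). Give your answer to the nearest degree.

8°

Ray parameter p = sin 4.5° / 0.348 = 2.2546e-01 s/km.
sin θ_2 = p·V_2 = 2.2546e-01 × 0.603 = 0.1360.
θ_2 = 7.81° from the vertical.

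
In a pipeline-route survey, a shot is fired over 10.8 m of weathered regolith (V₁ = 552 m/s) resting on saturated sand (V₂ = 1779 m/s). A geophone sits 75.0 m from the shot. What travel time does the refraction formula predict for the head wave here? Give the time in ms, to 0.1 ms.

t = x/V₂ + 2h·√(V₂²−V₁²)/(V₁V₂).
√(V₂²−V₁²) = √(1779²−552²) = 1691.2 m/s; delay term = 2·10.8·1691.2/(552·1779) = 0.03720 s.
t = 75.0/1779 + 0.03720 = 0.07936 s.

79.4 ms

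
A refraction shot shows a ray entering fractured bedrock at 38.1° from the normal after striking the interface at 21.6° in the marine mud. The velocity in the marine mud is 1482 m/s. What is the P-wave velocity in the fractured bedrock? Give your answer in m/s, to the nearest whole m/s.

2484 m/s

sin 21.6° = 0.3681; sin 38.1° = 0.6170.
V₂ = V₁·(sin θ₂/sin θ₁) = 1482·(0.6170/0.3681) = 2484.07 m/s.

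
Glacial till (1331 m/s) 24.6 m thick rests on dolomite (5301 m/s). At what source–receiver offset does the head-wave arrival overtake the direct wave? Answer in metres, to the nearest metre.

64 m

θ_c = arcsin(1331/5301) = 14.54°, so cos θ_c = 0.9680 and tᵢ = 2h cos θ_c/V₁ = 0.0358 s.
At crossover x/V₁ = x/V₂ + tᵢ ⇒ x = tᵢ/(1/V₁ − 1/V₂) = 0.03578/(7.5131e-04 − 1.8864e-04) = 63.59 m.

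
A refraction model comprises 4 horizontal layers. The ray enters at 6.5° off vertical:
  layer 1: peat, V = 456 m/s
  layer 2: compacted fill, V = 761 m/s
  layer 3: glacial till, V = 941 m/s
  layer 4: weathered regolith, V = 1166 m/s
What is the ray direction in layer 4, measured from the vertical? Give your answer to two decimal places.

16.83°

Ray parameter p = sin 6.5° / 456 = 2.4825e-04 s/m.
sin θ_4 = p·V_4 = 2.4825e-04 × 1166 = 0.2895.
θ_4 = arcsin 0.2895 = 16.83°.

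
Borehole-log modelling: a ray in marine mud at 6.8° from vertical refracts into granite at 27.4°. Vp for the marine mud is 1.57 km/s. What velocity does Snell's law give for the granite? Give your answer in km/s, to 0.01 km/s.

6.10 km/s

Snell's law: sin 6.8°/V₁ = sin 27.4°/V₂.
V₂ = V₁·sin 27.4°/sin 6.8° = 1.57 × 3.8867 = 6.10 km/s.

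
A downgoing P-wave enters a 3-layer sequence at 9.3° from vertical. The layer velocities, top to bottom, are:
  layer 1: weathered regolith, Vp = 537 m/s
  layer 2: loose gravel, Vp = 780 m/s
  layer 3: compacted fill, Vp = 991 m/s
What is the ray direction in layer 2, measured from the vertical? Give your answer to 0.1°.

13.6°

Ray parameter p = sin 9.3° / 537 = 3.0094e-04 s/m.
sin θ_2 = p·V_2 = 3.0094e-04 × 780 = 0.2347.
θ_2 = 13.58° from the vertical.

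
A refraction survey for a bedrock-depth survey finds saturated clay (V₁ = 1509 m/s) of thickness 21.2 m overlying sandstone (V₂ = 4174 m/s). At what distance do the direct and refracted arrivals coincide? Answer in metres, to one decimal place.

61.9 m

x_cross = 2h·√((V₂+V₁)/(V₂−V₁)).
(V₂+V₁)/(V₂−V₁) = (4174+1509)/(4174−1509) = 2.1325; √ = 1.4603.
x_cross = 2·21.2·1.4603 = 61.92 m.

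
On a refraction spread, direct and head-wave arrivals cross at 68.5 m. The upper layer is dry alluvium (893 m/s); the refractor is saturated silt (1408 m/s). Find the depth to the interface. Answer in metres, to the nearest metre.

16 m

x_cross = 2h·√((V₂+V₁)/(V₂−V₁)) → h = x_cross / (2·√((V₂+V₁)/(V₂−V₁))).
√((V₂+V₁)/(V₂−V₁)) = √((1408+893)/(1408−893)) = 2.1138.
h = 68.5 / (2·2.1138) = 16.20 m.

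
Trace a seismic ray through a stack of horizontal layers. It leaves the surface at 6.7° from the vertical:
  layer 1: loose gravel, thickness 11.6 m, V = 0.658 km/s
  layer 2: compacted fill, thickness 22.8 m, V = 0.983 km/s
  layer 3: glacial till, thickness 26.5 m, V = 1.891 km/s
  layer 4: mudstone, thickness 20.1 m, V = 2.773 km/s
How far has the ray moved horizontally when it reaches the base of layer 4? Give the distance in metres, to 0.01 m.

p = sin θ₁/V₁ = sin 6.7°/0.658 = 1.7731e-01 s/km is conserved through the stack.
Layer 1: θ = 6.70°; offset = 11.6·tan 6.70° = 1.3627 m.
Layer 2: sin θ = p·0.983 = 0.1743 → θ = 10.04°; offset = 22.8·tan 10.04° = 4.0357 m.
Layer 3: sin θ = p·1.891 = 0.3353 → θ = 19.59°; offset = 26.5·tan 19.59° = 9.4313 m.
Layer 4: sin θ = p·2.773 = 0.4917 → θ = 29.45°; offset = 20.1·tan 29.45° = 11.3495 m.
Σ offsets = 26.1792 m.

26.18 m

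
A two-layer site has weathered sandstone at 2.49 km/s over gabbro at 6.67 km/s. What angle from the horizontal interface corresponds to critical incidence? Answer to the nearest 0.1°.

68.1°

At critical incidence the refracted ray runs along the interface (θ₂ = 90°), so sin θ_c = V₁/V₂.
θ_c = arcsin(2.49/6.67) = arcsin 0.3733 = 21.92°.
Measured from the interface: 90° − 21.92° = 68.08°.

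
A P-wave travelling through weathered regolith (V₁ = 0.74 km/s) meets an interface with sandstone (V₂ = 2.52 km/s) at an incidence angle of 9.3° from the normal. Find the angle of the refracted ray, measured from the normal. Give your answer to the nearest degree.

33°

sin θ₁/V₁ = sin θ₂/V₂ ⇒ sin θ₂ = 2.52·sin 9.3°/0.74 = 2.52·0.1616/0.74 = 0.5503.
θ₂ = arcsin 0.5503 = 33.39° from the normal.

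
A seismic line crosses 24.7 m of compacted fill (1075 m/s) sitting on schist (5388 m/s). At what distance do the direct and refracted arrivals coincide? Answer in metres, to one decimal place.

x_cross = 2h·√((V₂+V₁)/(V₂−V₁)).
(V₂+V₁)/(V₂−V₁) = (5388+1075)/(5388−1075) = 1.4985; √ = 1.2241.
x_cross = 2·24.7·1.2241 = 60.47 m.

60.5 m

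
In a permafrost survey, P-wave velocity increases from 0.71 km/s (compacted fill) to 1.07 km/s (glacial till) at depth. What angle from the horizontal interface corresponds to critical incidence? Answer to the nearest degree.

48°

Critical incidence: sin θ_c = V₁/V₂ = 0.71/1.07 = 0.6636.
θ_c = arcsin 0.6636 = 41.57°.
Measured from the interface: 90° − 41.57° = 48.43°.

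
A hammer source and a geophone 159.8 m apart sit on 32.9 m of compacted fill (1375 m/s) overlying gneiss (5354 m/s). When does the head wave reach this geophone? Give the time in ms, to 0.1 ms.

t = x/V₂ + 2h·√(V₂²−V₁²)/(V₁V₂).
√(V₂²−V₁²) = √(5354²−1375²) = 5174.4 m/s; delay term = 2·32.9·5174.4/(1375·5354) = 0.04625 s.
t = 159.8/5354 + 0.04625 = 0.07610 s.

76.1 ms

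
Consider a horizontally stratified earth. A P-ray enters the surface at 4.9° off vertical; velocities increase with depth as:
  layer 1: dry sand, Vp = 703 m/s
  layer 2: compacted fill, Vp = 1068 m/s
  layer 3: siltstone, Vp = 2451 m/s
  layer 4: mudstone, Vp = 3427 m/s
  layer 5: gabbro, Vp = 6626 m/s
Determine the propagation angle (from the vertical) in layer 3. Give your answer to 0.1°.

17.3°

Ray parameter p = sin 4.9° / 703 = 1.2150e-04 s/m.
sin θ_3 = p·V_3 = 1.2150e-04 × 2451 = 0.2978.
θ_3 = 17.33° from the vertical.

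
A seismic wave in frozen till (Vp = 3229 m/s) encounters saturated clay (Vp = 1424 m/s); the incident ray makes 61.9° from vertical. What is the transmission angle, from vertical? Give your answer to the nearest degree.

sin θ₁/V₁ = sin θ₂/V₂ ⇒ sin θ₂ = 1424·sin 61.9°/3229 = 1424·0.8821/3229 = 0.3890.
θ₂ = arcsin 0.3890 = 22.89° from the normal.

23°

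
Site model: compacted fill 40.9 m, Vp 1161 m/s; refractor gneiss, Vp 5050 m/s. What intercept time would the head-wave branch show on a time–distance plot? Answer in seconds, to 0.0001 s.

tᵢ = 2h·√(V₂²−V₁²)/(V₁V₂).
√(V₂²−V₁²) = √(5050²−1161²) = 4914.7 m/s.
tᵢ = 2·40.9·4914.7/(1161·5050) = 0.06857 s.

0.0686 s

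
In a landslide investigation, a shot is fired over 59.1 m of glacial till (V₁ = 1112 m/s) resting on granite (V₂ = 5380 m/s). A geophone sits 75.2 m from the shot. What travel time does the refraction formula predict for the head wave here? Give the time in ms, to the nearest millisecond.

118 ms

θ_c = arcsin(V₁/V₂) = arcsin(1112/5380) = 11.93°, cos θ_c = 0.9784.
Intercept time tᵢ = 2h cos θ_c / V₁ = 2·59.1·0.9784/1112 = 0.10400 s.
t = x/V₂ + tᵢ = 75.2/5380 + 0.10400 = 0.11798 s.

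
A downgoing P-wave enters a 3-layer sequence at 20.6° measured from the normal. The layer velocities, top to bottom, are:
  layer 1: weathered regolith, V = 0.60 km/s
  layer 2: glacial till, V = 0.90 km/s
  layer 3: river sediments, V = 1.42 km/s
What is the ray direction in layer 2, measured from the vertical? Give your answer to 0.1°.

Ray parameter p = sin 20.6° / 0.60 = 5.8640e-01 s/km.
sin θ_2 = p·V_2 = 5.8640e-01 × 0.90 = 0.5278.
θ_2 = arcsin 0.5278 = 31.85°.

31.9°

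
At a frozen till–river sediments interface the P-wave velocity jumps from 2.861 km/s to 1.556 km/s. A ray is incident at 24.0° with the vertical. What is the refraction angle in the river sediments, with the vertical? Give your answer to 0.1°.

12.8°

Snell's law: sin θ₂ = (V₂/V₁)·sin θ₁ = (1.556/2.861)·sin 24.0° = 0.2212.
θ₂ = sin⁻¹(0.2212) = 12.78° (from vertical).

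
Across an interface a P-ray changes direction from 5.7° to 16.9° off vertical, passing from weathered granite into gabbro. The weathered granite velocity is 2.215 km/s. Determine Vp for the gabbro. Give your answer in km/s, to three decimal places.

Snell's law: sin 5.7°/V₁ = sin 16.9°/V₂.
V₂ = V₁·sin 16.9°/sin 5.7° = 2.215 × 2.9269 = 6.483 km/s.

6.483 km/s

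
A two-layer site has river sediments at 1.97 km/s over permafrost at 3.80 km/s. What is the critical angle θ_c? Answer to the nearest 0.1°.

Critical incidence: sin θ_c = V₁/V₂ = 1.97/3.80 = 0.5184.
θ_c = arcsin 0.5184 = 31.23°.

31.2°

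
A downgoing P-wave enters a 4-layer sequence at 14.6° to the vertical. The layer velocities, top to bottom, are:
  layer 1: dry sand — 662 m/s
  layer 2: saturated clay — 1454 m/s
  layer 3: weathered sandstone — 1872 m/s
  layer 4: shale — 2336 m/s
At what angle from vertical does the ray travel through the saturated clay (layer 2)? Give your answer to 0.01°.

Ray parameter p = sin 14.6° / 662 = 3.8077e-04 s/m.
sin θ_2 = p·V_2 = 3.8077e-04 × 1454 = 0.5536.
θ_2 = arcsin 0.5536 = 33.62°.

33.62°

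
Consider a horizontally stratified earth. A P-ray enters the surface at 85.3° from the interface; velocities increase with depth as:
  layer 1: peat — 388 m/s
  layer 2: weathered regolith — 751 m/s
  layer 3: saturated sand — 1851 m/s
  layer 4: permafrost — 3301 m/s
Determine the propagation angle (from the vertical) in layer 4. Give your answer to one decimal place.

44.2°

From the normal: θ₁ = 90° − 85.3° = 4.7°.
Snell's law across each interface conserves sin θ / V, so sin θ_4 = V_4·sin θ₁/V₁.
sin θ_4 = 3301 × sin 4.7° / 388 = 0.6971.
θ_4 = arcsin 0.6971 = 44.20°.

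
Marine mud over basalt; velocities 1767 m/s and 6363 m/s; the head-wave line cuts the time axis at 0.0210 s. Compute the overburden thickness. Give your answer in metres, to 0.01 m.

θ_c = arcsin(1767/6363) = 16.12°; cos θ_c = 0.9607.
tᵢ = 2h cos θ_c/V₁ ⇒ h = tᵢ·V₁/(2 cos θ_c) = 0.021·1767/(2·0.9607) = 19.31 m.

19.31 m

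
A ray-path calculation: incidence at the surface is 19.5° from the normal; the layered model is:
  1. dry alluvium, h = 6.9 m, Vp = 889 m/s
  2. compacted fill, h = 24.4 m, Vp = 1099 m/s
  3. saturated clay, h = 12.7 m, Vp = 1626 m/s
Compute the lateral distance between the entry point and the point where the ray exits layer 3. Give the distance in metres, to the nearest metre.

Ray parameter p = sin 19.5° / 889 m/s = 3.7549e-04 s/m.
Layer 1: θ = 19.50°; offset = 6.9·tan 19.50° = 2.443 m.
Layer 2: sin θ = p·1099 = 0.4127 → θ = 24.37°; offset = 24.4·tan 24.37° = 11.054 m.
Layer 3: sin θ = p·1626 = 0.6105 → θ = 37.63°; offset = 12.7·tan 37.63° = 9.790 m.
Total horizontal offset = 23.288 m.

23 m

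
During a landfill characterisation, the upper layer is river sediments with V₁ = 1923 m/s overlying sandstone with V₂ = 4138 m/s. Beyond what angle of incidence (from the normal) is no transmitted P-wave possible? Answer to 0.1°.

Critical incidence: sin θ_c = V₁/V₂ = 1923/4138 = 0.4647.
θ_c = arcsin 0.4647 = 27.69°.

27.7°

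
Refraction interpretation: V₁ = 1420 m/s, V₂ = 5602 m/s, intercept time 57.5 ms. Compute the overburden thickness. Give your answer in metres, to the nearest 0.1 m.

42.2 m

θ_c = arcsin(1420/5602) = 14.68°; cos θ_c = 0.9673.
tᵢ = 2h cos θ_c/V₁ ⇒ h = tᵢ·V₁/(2 cos θ_c) = 0.0575·1420/(2·0.9673) = 42.20 m.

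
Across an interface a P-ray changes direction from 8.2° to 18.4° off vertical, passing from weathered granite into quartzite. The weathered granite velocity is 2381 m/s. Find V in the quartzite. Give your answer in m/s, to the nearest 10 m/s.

sin 8.2° = 0.1426; sin 18.4° = 0.3156.
V₂ = V₁·(sin θ₂/sin θ₁) = 2381·(0.3156/0.1426) = 5269.34 m/s.

5270 m/s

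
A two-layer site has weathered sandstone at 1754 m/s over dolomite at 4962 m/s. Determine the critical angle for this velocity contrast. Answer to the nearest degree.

At critical incidence the refracted ray runs along the interface (θ₂ = 90°), so sin θ_c = V₁/V₂.
θ_c = arcsin(1754/4962) = arcsin 0.3535 = 20.70°.

21°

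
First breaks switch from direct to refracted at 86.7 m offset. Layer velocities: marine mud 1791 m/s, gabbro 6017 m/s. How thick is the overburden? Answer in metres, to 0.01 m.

h = (x_cross/2)·√((V₂−V₁)/(V₂+V₁)).
(V₂−V₁)/(V₂+V₁) = (6017−1791)/(6017+1791) = 0.5412; √ = 0.7357.
h = (86.7/2)·0.7357 = 31.89 m.

31.89 m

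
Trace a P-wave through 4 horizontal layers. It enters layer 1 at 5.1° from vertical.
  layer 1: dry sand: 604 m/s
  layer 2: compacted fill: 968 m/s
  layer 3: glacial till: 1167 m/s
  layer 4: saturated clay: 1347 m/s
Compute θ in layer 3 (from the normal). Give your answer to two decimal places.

Snell's law across each interface conserves sin θ / V, so sin θ_3 = V_3·sin θ₁/V₁.
sin θ_3 = 1167 × sin 5.1° / 604 = 0.1718.
θ_3 = arcsin 0.1718 = 9.89°.

9.89°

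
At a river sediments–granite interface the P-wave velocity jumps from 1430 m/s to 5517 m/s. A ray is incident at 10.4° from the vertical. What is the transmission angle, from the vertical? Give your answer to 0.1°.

44.1°

sin θ₁/V₁ = sin θ₂/V₂ ⇒ sin θ₂ = 5517·sin 10.4°/1430 = 5517·0.1805/1430 = 0.6965.
θ₂ = sin⁻¹(0.6965) = 44.14° (from vertical).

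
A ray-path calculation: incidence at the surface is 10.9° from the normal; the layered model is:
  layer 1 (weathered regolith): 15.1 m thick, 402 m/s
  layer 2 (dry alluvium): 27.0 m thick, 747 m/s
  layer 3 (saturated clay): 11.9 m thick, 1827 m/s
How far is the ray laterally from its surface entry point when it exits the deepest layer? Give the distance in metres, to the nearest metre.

p = sin θ₁/V₁ = sin 10.9°/402 = 4.7039e-04 s/m is conserved through the stack.
Layer 1: θ = 10.90°; offset = 15.1·tan 10.90° = 2.908 m.
Layer 2: sin θ = p·747 = 0.3514 → θ = 20.57°; offset = 27.0·tan 20.57° = 10.133 m.
Layer 3: sin θ = p·1827 = 0.8594 → θ = 59.25°; offset = 11.9·tan 59.25° = 20.001 m.
Total horizontal offset = 33.042 m.

33 m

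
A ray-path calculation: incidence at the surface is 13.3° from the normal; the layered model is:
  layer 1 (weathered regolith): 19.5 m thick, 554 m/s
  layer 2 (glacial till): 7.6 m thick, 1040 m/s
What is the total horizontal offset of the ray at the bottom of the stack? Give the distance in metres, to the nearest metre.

8 m

Apply Snell's law at each interface; in layer i the horizontal offset is hᵢ·tan θᵢ.
Layer 1: θ = 13.30°; offset = 19.5·tan 13.30° = 4.610 m.
Layer 2: sin θ = 1040·sin 13.3°/554 = 0.4319, θ = 25.59°; offset = 7.6·tan 25.59° = 3.639 m.
Summing the layer offsets gives 8.249 m.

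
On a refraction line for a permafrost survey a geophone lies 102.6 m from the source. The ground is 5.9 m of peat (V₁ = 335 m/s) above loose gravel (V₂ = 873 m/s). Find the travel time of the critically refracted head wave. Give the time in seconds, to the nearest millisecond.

0.150 s

t = x/V₂ + 2h·√(V₂²−V₁²)/(V₁V₂).
√(V₂²−V₁²) = √(873²−335²) = 806.2 m/s; delay term = 2·5.9·806.2/(335·873) = 0.03253 s.
t = 102.6/873 + 0.03253 = 0.15005 s.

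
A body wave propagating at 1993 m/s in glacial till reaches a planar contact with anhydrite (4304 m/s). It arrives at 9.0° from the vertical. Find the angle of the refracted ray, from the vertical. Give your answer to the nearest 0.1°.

Snell's law: sin θ₂ = (V₂/V₁)·sin θ₁ = (4304/1993)·sin 9.0° = 0.3378.
θ₂ = arcsin 0.3378 = 19.74° from the normal.

19.7°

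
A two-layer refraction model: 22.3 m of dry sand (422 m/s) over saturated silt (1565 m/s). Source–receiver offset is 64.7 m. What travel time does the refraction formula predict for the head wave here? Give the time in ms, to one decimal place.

θ_c = arcsin(V₁/V₂) = arcsin(422/1565) = 15.64°, cos θ_c = 0.9630.
Intercept time tᵢ = 2h cos θ_c / V₁ = 2·22.3·0.9630/422 = 0.10177 s.
t = x/V₂ + tᵢ = 64.7/1565 + 0.10177 = 0.14311 s.

143.1 ms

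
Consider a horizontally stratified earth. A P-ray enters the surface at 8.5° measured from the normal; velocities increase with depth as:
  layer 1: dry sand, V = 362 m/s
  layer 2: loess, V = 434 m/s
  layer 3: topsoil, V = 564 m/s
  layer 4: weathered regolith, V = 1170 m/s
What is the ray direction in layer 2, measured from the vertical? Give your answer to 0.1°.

10.2°

Snell's law across each interface conserves sin θ / V, so sin θ_2 = V_2·sin θ₁/V₁.
sin θ_2 = 434 × sin 8.5° / 362 = 0.1772.
θ_2 = 10.21° from the vertical.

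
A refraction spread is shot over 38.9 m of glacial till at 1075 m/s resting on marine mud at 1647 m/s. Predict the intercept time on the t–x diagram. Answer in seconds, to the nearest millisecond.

tᵢ = 2h·√(V₂²−V₁²)/(V₁V₂).
√(V₂²−V₁²) = √(1647²−1075²) = 1247.8 m/s.
tᵢ = 2·38.9·1247.8/(1075·1647) = 0.05483 s.

0.055 s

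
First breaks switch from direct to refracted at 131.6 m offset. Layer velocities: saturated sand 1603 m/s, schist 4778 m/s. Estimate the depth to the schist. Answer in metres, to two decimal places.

x_cross = 2h·√((V₂+V₁)/(V₂−V₁)) → h = x_cross / (2·√((V₂+V₁)/(V₂−V₁))).
√((V₂+V₁)/(V₂−V₁)) = √((4778+1603)/(4778−1603)) = 1.4177.
h = 131.6 / (2·1.4177) = 46.41 m.

46.41 m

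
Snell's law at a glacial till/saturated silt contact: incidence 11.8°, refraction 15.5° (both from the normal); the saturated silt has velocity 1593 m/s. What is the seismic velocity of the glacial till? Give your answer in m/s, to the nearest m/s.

Snell's law: sin 11.8°/V₁ = sin 15.5°/V₂.
V₁ = V₂·sin 11.8°/sin 15.5° = 1593 × 0.7652 = 1218.99 m/s.

1219 m/s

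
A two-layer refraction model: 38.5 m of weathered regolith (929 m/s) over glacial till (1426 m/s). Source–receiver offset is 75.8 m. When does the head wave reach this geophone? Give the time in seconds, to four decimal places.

t = x/V₂ + 2h·√(V₂²−V₁²)/(V₁V₂).
√(V₂²−V₁²) = √(1426²−929²) = 1081.9 m/s; delay term = 2·38.5·1081.9/(929·1426) = 0.06288 s.
t = 75.8/1426 + 0.06288 = 0.11604 s.

0.1160 s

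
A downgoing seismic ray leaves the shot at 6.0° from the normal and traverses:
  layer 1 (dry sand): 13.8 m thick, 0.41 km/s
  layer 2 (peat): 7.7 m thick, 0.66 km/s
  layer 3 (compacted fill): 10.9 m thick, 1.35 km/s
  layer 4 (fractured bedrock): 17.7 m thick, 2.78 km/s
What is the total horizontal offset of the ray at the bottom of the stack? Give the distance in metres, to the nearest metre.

Apply Snell's law at each interface; in layer i the horizontal offset is hᵢ·tan θᵢ.
Layer 1: θ = 6.00°; offset = 13.8·tan 6.00° = 1.450 m.
Layer 2: sin θ = 0.66·sin 6.0°/0.41 = 0.1683, θ = 9.69°; offset = 7.7·tan 9.69° = 1.314 m.
Layer 3: sin θ = 1.35·sin 6.0°/0.41 = 0.3442, θ = 20.13°; offset = 10.9·tan 20.13° = 3.996 m.
Layer 4: sin θ = 2.78·sin 6.0°/0.41 = 0.7088, θ = 45.13°; offset = 17.7·tan 45.13° = 17.783 m.
Total horizontal offset = 24.543 m.

25 m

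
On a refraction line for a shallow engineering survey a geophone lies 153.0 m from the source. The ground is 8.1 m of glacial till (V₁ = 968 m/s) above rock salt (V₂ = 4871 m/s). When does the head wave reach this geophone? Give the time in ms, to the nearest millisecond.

t = x/V₂ + 2h·√(V₂²−V₁²)/(V₁V₂).
√(V₂²−V₁²) = √(4871²−968²) = 4773.8 m/s; delay term = 2·8.1·4773.8/(968·4871) = 0.01640 s.
t = 153.0/4871 + 0.01640 = 0.04781 s.

48 ms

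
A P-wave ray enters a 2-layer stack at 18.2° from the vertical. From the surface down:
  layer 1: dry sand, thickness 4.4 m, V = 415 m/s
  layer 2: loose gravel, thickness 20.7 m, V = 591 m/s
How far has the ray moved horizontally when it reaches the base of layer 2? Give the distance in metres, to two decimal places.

Ray parameter p = sin 18.2° / 415 m/s = 7.5261e-04 s/m.
Layer 1: θ = 18.20°; offset = 4.4·tan 18.20° = 1.4466 m.
Layer 2: sin θ = p·591 = 0.4448 → θ = 26.41°; offset = 20.7·tan 26.41° = 10.2802 m.
Total horizontal offset = 11.7268 m.

11.73 m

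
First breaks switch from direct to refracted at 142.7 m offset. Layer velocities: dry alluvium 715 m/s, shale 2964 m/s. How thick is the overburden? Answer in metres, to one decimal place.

x_cross = 2h·√((V₂+V₁)/(V₂−V₁)) → h = x_cross / (2·√((V₂+V₁)/(V₂−V₁))).
√((V₂+V₁)/(V₂−V₁)) = √((2964+715)/(2964−715)) = 1.2790.
h = 142.7 / (2·1.2790) = 55.79 m.

55.8 m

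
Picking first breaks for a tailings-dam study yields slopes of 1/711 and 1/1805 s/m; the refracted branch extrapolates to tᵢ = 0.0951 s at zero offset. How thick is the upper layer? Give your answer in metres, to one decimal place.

θ_c = arcsin(711/1805) = 23.20°; cos θ_c = 0.9192.
tᵢ = 2h cos θ_c/V₁ ⇒ h = tᵢ·V₁/(2 cos θ_c) = 0.0951·711/(2·0.9192) = 36.78 m.

36.8 m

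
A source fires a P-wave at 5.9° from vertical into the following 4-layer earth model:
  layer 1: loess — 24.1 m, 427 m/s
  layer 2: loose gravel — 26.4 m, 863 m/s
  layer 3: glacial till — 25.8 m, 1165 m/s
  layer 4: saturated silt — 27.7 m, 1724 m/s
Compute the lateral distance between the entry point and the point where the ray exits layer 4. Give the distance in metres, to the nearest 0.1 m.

Apply Snell's law at each interface; in layer i the horizontal offset is hᵢ·tan θᵢ.
Layer 1: θ = 5.90°; offset = 24.1·tan 5.90° = 2.490 m.
Layer 2: sin θ = 863·sin 5.9°/427 = 0.2078, θ = 11.99°; offset = 26.4·tan 11.99° = 5.607 m.
Layer 3: sin θ = 1165·sin 5.9°/427 = 0.2805, θ = 16.29°; offset = 25.8·tan 16.29° = 7.538 m.
Layer 4: sin θ = 1724·sin 5.9°/427 = 0.4150, θ = 24.52°; offset = 27.7·tan 24.52° = 12.636 m.
Total horizontal offset = 28.271 m.

28.3 m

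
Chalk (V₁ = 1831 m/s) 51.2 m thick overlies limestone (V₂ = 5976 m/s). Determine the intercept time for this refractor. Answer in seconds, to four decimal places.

0.0532 s

tᵢ = 2h·√(V₂²−V₁²)/(V₁V₂).
√(V₂²−V₁²) = √(5976²−1831²) = 5688.6 m/s.
tᵢ = 2·51.2·5688.6/(1831·5976) = 0.05324 s.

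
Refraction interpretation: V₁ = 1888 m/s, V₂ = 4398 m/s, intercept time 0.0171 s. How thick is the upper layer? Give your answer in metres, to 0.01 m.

17.87 m

h = tᵢ·V₁·V₂ / (2·√(V₂²−V₁²)).
√(V₂²−V₁²) = √(4398² − 1888²) = 3972.1 m/s.
h = 0.0171 s × 1888 × 4398 / (2 × 3972.1) = 17.87 m.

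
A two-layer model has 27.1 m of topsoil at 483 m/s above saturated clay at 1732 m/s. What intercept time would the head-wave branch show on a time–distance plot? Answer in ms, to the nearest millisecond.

108 ms

θ_c = arcsin(V₁/V₂) = arcsin(483/1732) = 16.19°; cos θ_c = 0.9603.
tᵢ = 2h·cos θ_c / V₁ = 2·27.1·0.9603 / 483 = 0.10776 s.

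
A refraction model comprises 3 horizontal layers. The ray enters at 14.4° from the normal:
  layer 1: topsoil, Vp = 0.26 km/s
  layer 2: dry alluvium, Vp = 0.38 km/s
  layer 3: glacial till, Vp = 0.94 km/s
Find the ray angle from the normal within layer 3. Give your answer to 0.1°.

Snell's law across each interface conserves sin θ / V, so sin θ_3 = V_3·sin θ₁/V₁.
sin θ_3 = 0.94 × sin 14.4° / 0.26 = 0.8991.
θ_3 = arcsin 0.8991 = 64.04°.

64.0°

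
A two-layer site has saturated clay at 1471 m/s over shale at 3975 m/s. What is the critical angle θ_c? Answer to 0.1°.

21.7°

At critical incidence the refracted ray runs along the interface (θ₂ = 90°), so sin θ_c = V₁/V₂.
θ_c = arcsin(1471/3975) = arcsin 0.3701 = 21.72°.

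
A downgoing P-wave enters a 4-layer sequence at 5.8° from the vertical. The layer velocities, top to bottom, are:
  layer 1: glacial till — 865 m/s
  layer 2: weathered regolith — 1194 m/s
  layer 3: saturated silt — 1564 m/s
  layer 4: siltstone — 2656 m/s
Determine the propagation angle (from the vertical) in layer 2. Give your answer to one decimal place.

8.0°

Snell's law across each interface conserves sin θ / V, so sin θ_2 = V_2·sin θ₁/V₁.
sin θ_2 = 1194 × sin 5.8° / 865 = 0.1395.
θ_2 = arcsin 0.1395 = 8.02°.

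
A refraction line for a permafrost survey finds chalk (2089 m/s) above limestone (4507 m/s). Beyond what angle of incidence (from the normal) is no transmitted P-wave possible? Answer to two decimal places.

27.61°

At critical incidence the refracted ray runs along the interface (θ₂ = 90°), so sin θ_c = V₁/V₂.
θ_c = arcsin(2089/4507) = arcsin 0.4635 = 27.61°.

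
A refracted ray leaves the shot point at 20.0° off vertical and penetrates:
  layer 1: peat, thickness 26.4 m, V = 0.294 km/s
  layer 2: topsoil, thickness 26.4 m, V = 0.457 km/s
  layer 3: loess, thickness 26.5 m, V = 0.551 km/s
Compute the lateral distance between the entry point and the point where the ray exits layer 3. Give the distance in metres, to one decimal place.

48.3 m

p = sin θ₁/V₁ = sin 20.0°/0.294 = 1.1633e+00 s/km is conserved through the stack.
Layer 1: θ = 20.00°; offset = 26.4·tan 20.00° = 9.609 m.
Layer 2: sin θ = p·0.457 = 0.5316 → θ = 32.12°; offset = 26.4·tan 32.12° = 16.571 m.
Layer 3: sin θ = p·0.551 = 0.6410 → θ = 39.87°; offset = 26.5·tan 39.87° = 22.131 m.
Σ offsets = 48.311 m.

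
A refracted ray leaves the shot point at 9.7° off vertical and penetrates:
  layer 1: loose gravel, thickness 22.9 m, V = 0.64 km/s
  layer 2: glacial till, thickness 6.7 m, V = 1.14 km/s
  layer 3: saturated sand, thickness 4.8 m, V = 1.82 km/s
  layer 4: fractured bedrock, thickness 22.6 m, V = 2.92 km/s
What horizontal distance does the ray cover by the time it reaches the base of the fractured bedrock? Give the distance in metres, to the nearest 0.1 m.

35.8 m

p = sin θ₁/V₁ = sin 9.7°/0.64 = 2.6326e-01 s/km is conserved through the stack.
Layer 1: θ = 9.70°; offset = 22.9·tan 9.70° = 3.914 m.
Layer 2: sin θ = p·1.14 = 0.3001 → θ = 17.46°; offset = 6.7·tan 17.46° = 2.108 m.
Layer 3: sin θ = p·1.82 = 0.4791 → θ = 28.63°; offset = 4.8·tan 28.63° = 2.620 m.
Layer 4: sin θ = p·2.92 = 0.7687 → θ = 50.24°; offset = 22.6·tan 50.24° = 27.164 m.
Σ offsets = 35.807 m.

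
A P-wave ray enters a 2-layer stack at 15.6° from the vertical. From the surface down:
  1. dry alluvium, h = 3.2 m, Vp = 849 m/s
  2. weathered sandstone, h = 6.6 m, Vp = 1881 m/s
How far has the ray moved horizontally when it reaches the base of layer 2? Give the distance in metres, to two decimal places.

Ray parameter p = sin 15.6° / 849 m/s = 3.1675e-04 s/m.
Layer 1: θ = 15.60°; offset = 3.2·tan 15.60° = 0.8935 m.
Layer 2: sin θ = p·1881 = 0.5958 → θ = 36.57°; offset = 6.6·tan 36.57° = 4.8962 m.
Total horizontal offset = 5.7897 m.

5.79 m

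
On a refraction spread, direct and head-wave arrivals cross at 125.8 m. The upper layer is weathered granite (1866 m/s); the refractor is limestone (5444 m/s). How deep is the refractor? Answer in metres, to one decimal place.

h = (x_cross/2)·√((V₂−V₁)/(V₂+V₁)).
(V₂−V₁)/(V₂+V₁) = (5444−1866)/(5444+1866) = 0.4895; √ = 0.6996.
h = (125.8/2)·0.6996 = 44.01 m.

44.0 m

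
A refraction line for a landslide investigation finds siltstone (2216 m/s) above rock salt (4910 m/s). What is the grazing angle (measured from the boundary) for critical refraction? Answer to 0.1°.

At critical incidence the refracted ray runs along the interface (θ₂ = 90°), so sin θ_c = V₁/V₂.
θ_c = arcsin(2216/4910) = arcsin 0.4513 = 26.83°.
Measured from the interface: 90° − 26.83° = 63.17°.

63.2°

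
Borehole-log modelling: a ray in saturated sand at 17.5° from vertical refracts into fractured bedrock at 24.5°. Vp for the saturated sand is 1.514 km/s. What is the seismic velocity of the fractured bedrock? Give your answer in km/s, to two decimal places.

Snell's law: sin 17.5°/V₁ = sin 24.5°/V₂.
V₂ = V₁·sin 24.5°/sin 17.5° = 1.514 × 1.3791 = 2.09 km/s.

2.09 km/s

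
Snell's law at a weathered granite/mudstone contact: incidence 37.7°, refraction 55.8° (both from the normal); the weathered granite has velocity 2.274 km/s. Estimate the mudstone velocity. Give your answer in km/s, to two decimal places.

3.08 km/s

sin 37.7° = 0.6115; sin 55.8° = 0.8271.
V₂ = V₁·(sin θ₂/sin θ₁) = 2.274·(0.8271/0.6115) = 3.08 km/s.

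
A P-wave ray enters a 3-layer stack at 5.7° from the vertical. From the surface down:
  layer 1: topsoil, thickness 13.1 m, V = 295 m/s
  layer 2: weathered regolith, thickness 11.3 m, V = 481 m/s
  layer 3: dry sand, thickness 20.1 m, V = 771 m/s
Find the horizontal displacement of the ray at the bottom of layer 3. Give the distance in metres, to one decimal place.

Apply Snell's law at each interface; in layer i the horizontal offset is hᵢ·tan θᵢ.
Layer 1: θ = 5.70°; offset = 13.1·tan 5.70° = 1.308 m.
Layer 2: sin θ = 481·sin 5.7°/295 = 0.1619, θ = 9.32°; offset = 11.3·tan 9.32° = 1.854 m.
Layer 3: sin θ = 771·sin 5.7°/295 = 0.2596, θ = 15.05°; offset = 20.1·tan 15.05° = 5.403 m.
Total horizontal offset = 8.565 m.

8.6 m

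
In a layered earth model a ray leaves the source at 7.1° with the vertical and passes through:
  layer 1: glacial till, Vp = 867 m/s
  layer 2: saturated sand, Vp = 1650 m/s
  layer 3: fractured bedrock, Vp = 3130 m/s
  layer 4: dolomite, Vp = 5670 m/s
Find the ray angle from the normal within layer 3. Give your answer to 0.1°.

Snell's law across each interface conserves sin θ / V, so sin θ_3 = V_3·sin θ₁/V₁.
sin θ_3 = 3130 × sin 7.1° / 867 = 0.4462.
θ_3 = arcsin 0.4462 = 26.50°.

26.5°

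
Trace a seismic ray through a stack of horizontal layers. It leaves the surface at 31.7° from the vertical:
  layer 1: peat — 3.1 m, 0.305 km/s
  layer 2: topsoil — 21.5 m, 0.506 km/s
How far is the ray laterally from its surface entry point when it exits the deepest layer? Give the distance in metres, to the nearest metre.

Apply Snell's law at each interface; in layer i the horizontal offset is hᵢ·tan θᵢ.
Layer 1: θ = 31.70°; offset = 3.1·tan 31.70° = 1.915 m.
Layer 2: sin θ = 0.506·sin 31.7°/0.305 = 0.8718, θ = 60.66°; offset = 21.5·tan 60.66° = 38.257 m.
Total horizontal offset = 40.172 m.

40 m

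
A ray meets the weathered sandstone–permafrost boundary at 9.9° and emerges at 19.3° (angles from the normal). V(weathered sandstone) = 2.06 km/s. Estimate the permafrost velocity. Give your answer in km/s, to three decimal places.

sin 9.9° = 0.1719; sin 19.3° = 0.3305.
V₂ = V₁·(sin θ₂/sin θ₁) = 2.06·(0.3305/0.1719) = 3.960 km/s.

3.960 km/s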